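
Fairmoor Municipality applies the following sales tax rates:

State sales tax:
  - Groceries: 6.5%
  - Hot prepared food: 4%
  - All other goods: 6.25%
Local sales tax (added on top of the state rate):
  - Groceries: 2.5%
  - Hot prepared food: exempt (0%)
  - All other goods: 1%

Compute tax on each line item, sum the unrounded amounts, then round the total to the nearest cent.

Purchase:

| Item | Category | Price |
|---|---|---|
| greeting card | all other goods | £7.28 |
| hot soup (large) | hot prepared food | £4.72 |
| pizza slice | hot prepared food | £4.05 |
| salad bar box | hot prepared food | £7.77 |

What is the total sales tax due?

£1.19

Greeting card £7.28: all other goods → 6.25% + 1% local = 7.25% → £0.5278
Hot soup (large) £4.72: hot prepared food → 4% + 0% local = 4% → £0.1888
Pizza slice £4.05: hot prepared food → 4% + 0% local = 4% → £0.162
Salad bar box £7.77: hot prepared food → 4% + 0% local = 4% → £0.3108
Unrounded tax sum = £1.1894 → £1.19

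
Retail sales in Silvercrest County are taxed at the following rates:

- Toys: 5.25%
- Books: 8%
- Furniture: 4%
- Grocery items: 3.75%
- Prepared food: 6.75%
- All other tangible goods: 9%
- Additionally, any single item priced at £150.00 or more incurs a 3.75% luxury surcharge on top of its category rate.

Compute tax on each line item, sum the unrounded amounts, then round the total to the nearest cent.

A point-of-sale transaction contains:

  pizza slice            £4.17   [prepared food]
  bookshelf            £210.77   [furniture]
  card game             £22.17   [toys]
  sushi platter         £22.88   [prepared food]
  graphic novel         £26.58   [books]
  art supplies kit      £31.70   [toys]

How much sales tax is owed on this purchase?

£23.12

Pizza slice £4.17: prepared food → 6.75% → £0.281475
Bookshelf £210.77: furniture → 4% + 3.75% surcharge = 7.75% → £16.334675
Card game £22.17: toys → 5.25% → £1.163925
Sushi platter £22.88: prepared food → 6.75% → £1.5444
Graphic novel £26.58: books → 8% → £2.1264
Art supplies kit £31.70: toys → 5.25% → £1.66425
Unrounded tax sum = £23.115125 → £23.12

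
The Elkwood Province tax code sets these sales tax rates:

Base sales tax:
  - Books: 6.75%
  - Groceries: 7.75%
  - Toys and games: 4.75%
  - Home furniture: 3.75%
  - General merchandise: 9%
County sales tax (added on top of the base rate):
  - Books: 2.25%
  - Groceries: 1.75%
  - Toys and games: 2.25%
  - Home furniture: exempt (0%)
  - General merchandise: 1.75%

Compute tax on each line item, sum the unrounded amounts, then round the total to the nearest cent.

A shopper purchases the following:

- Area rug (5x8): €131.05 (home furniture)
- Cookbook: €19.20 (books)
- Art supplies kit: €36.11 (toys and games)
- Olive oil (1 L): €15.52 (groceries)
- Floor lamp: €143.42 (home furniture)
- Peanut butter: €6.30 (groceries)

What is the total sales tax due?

€16.62

Area rug (5x8) €131.05: home furniture → 3.75% + 0% county = 3.75% → €4.914375
Cookbook €19.20: books → 6.75% + 2.25% county = 9% → €1.728
Art supplies kit €36.11: toys and games → 4.75% + 2.25% county = 7% → €2.5277
Olive oil (1 L) €15.52: groceries → 7.75% + 1.75% county = 9.5% → €1.4744
Floor lamp €143.42: home furniture → 3.75% + 0% county = 3.75% → €5.37825
Peanut butter €6.30: groceries → 7.75% + 1.75% county = 9.5% → €0.5985
Unrounded tax sum = €16.621225 → €16.62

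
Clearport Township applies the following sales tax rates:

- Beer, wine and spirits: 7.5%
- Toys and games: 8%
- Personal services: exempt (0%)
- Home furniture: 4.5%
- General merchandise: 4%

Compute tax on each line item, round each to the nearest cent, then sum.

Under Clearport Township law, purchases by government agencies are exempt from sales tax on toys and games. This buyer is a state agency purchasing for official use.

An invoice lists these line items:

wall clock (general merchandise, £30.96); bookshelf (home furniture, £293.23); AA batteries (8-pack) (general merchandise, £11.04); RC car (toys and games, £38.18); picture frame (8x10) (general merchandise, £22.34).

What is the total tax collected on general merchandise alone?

Wall clock £30.96: general merchandise → 4% → £1.24
AA batteries (8-pack) £11.04: general merchandise → 4% → £0.44
Picture frame (8x10) £22.34: general merchandise → 4% → £0.89
Tax on general merchandise = £1.24 + £0.44 + £0.89 = £2.57

£2.57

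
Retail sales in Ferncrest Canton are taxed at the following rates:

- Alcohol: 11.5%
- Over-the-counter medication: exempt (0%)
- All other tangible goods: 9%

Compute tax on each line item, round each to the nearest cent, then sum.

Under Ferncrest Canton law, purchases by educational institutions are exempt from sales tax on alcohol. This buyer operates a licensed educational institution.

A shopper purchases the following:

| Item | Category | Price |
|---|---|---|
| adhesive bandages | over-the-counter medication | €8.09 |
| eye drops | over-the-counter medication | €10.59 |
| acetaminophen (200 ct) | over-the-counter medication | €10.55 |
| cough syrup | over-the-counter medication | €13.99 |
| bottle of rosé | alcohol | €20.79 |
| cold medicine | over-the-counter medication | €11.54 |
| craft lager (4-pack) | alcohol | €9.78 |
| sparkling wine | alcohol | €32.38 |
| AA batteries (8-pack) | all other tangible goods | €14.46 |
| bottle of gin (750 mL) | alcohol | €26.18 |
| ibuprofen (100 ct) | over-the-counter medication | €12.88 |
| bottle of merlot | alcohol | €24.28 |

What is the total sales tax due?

€1.30

Adhesive bandages €8.09: over-the-counter medication → 0% → €0.00
Eye drops €10.59: over-the-counter medication → 0% → €0.00
Acetaminophen (200 ct) €10.55: over-the-counter medication → 0% → €0.00
Cough syrup €13.99: over-the-counter medication → 0% → €0.00
Bottle of rosé €20.79: alcohol, buyer-exempt → 0% → €0.00
Cold medicine €11.54: over-the-counter medication → 0% → €0.00
Craft lager (4-pack) €9.78: alcohol, buyer-exempt → 0% → €0.00
Sparkling wine €32.38: alcohol, buyer-exempt → 0% → €0.00
AA batteries (8-pack) €14.46: all other tangible goods → 9% → €1.30
Bottle of gin (750 mL) €26.18: alcohol, buyer-exempt → 0% → €0.00
Ibuprofen (100 ct) €12.88: over-the-counter medication → 0% → €0.00
Bottle of merlot €24.28: alcohol, buyer-exempt → 0% → €0.00
Total tax = €1.30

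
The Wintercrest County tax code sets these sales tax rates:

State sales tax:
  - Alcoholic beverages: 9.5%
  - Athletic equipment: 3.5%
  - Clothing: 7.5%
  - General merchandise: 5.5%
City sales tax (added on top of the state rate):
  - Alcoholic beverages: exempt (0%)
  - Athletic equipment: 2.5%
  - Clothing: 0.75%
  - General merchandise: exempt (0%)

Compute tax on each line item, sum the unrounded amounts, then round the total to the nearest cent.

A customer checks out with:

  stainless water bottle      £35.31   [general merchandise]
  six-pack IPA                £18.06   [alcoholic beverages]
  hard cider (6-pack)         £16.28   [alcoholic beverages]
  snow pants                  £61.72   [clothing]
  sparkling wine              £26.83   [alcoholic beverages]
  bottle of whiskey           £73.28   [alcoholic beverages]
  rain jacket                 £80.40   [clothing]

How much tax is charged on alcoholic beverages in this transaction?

Six-pack IPA £18.06: alcoholic beverages → 9.5% + 0% city = 9.5% → £1.7157
Hard cider (6-pack) £16.28: alcoholic beverages → 9.5% + 0% city = 9.5% → £1.5466
Sparkling wine £26.83: alcoholic beverages → 9.5% + 0% city = 9.5% → £2.54885
Bottle of whiskey £73.28: alcoholic beverages → 9.5% + 0% city = 9.5% → £6.9616
Tax on alcoholic beverages: unrounded sum = £12.77275 → £12.77

£12.77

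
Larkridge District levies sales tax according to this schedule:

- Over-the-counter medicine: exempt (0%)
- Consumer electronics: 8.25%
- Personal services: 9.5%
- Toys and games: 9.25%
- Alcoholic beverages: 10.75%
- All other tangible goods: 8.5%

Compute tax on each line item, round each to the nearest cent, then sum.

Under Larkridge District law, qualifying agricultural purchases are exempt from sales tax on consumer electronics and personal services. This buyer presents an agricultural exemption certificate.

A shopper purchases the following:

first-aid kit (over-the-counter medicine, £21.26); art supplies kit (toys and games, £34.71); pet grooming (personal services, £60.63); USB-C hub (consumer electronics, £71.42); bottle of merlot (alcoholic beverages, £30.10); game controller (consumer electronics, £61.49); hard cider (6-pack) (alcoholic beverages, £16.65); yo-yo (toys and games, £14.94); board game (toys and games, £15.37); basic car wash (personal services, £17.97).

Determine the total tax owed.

£11.04

First-aid kit £21.26: over-the-counter medicine → 0% → £0.00
Art supplies kit £34.71: toys and games → 9.25% → £3.21
Pet grooming £60.63: personal services, buyer-exempt → 0% → £0.00
USB-C hub £71.42: consumer electronics, buyer-exempt → 0% → £0.00
Bottle of merlot £30.10: alcoholic beverages → 10.75% → £3.24
Game controller £61.49: consumer electronics, buyer-exempt → 0% → £0.00
Hard cider (6-pack) £16.65: alcoholic beverages → 10.75% → £1.79
Yo-yo £14.94: toys and games → 9.25% → £1.38
Board game £15.37: toys and games → 9.25% → £1.42
Basic car wash £17.97: personal services, buyer-exempt → 0% → £0.00
Total tax = £3.21 + £3.24 + £1.79 + £1.38 + £1.42 = £11.04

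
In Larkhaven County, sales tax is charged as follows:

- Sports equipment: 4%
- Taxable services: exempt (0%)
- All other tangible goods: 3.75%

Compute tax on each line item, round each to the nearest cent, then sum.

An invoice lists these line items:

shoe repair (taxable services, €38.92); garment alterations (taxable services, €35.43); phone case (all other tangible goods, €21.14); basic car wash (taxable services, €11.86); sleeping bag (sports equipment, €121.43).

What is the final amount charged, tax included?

Shoe repair €38.92: taxable services → 0% → €0.00
Garment alterations €35.43: taxable services → 0% → €0.00
Phone case €21.14: all other tangible goods → 3.75% → €0.79
Basic car wash €11.86: taxable services → 0% → €0.00
Sleeping bag €121.43: sports equipment → 4% → €4.86
Subtotal = €228.78; tax = €5.65; total due = €234.43

€234.43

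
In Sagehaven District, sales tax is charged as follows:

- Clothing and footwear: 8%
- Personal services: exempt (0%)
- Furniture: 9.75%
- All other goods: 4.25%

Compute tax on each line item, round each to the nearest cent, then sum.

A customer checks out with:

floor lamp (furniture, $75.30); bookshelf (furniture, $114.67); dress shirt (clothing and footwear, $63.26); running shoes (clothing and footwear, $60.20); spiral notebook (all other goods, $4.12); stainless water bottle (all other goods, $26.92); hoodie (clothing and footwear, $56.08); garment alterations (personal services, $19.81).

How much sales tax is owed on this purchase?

$34.21

Floor lamp $75.30: furniture → 9.75% → $7.34
Bookshelf $114.67: furniture → 9.75% → $11.18
Dress shirt $63.26: clothing and footwear → 8% → $5.06
Running shoes $60.20: clothing and footwear → 8% → $4.82
Spiral notebook $4.12: all other goods → 4.25% → $0.18
Stainless water bottle $26.92: all other goods → 4.25% → $1.14
Hoodie $56.08: clothing and footwear → 8% → $4.49
Garment alterations $19.81: personal services → 0% → $0.00
Total tax = $7.34 + $11.18 + $5.06 + $4.82 + $0.18 + $1.14 + $4.49 = $34.21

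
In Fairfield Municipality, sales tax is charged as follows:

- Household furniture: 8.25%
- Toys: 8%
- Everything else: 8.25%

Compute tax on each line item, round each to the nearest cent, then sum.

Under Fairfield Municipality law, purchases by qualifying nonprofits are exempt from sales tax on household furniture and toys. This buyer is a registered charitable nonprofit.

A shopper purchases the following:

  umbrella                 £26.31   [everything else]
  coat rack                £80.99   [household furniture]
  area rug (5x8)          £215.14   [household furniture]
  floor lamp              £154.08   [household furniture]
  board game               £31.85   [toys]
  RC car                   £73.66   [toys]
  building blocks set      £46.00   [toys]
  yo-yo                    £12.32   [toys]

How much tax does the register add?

£2.17

Umbrella £26.31: everything else → 8.25% → £2.17
Coat rack £80.99: household furniture, buyer-exempt → 0% → £0.00
Area rug (5x8) £215.14: household furniture, buyer-exempt → 0% → £0.00
Floor lamp £154.08: household furniture, buyer-exempt → 0% → £0.00
Board game £31.85: toys, buyer-exempt → 0% → £0.00
RC car £73.66: toys, buyer-exempt → 0% → £0.00
Building blocks set £46.00: toys, buyer-exempt → 0% → £0.00
Yo-yo £12.32: toys, buyer-exempt → 0% → £0.00
Total tax = £2.17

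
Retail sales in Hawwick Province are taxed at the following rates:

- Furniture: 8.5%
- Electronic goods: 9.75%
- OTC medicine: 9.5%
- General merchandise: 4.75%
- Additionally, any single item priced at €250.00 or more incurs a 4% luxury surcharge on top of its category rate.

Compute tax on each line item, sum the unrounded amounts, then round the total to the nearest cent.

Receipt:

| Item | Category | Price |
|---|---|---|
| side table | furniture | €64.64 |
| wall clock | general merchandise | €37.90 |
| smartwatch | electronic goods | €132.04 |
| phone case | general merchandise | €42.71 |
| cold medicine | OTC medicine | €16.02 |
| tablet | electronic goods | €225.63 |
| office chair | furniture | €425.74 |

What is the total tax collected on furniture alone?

Side table €64.64: furniture → 8.5% → €5.4944
Office chair €425.74: furniture → 8.5% + 4% surcharge = 12.5% → €53.2175
Tax on furniture: unrounded sum = €58.7119 → €58.71

€58.71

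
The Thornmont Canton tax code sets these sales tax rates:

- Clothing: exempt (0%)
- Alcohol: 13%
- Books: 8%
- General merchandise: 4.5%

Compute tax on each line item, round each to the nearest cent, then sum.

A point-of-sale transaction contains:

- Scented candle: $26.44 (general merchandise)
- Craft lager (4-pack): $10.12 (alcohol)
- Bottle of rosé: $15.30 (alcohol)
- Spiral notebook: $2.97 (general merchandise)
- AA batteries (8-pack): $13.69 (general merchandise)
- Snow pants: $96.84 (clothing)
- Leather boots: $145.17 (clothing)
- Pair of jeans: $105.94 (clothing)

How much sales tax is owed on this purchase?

$5.25

Scented candle $26.44: general merchandise → 4.5% → $1.19
Craft lager (4-pack) $10.12: alcohol → 13% → $1.32
Bottle of rosé $15.30: alcohol → 13% → $1.99
Spiral notebook $2.97: general merchandise → 4.5% → $0.13
AA batteries (8-pack) $13.69: general merchandise → 4.5% → $0.62
Snow pants $96.84: clothing → 0% → $0.00
Leather boots $145.17: clothing → 0% → $0.00
Pair of jeans $105.94: clothing → 0% → $0.00
Total tax = $1.19 + $1.32 + $1.99 + $0.13 + $0.62 = $5.25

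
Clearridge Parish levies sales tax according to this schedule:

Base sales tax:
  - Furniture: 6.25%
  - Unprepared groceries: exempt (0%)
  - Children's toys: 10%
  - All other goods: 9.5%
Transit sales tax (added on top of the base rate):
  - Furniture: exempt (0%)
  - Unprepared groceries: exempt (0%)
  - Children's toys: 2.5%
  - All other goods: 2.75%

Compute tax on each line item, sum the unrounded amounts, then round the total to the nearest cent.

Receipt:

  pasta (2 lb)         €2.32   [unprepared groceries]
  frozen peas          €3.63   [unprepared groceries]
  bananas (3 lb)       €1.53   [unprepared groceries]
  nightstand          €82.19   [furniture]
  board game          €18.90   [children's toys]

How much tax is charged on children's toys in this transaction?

Board game €18.90: children's toys → 10% + 2.5% transit = 12.5% → €2.3625
Tax on children's toys: unrounded sum = €2.3625 → €2.36

€2.36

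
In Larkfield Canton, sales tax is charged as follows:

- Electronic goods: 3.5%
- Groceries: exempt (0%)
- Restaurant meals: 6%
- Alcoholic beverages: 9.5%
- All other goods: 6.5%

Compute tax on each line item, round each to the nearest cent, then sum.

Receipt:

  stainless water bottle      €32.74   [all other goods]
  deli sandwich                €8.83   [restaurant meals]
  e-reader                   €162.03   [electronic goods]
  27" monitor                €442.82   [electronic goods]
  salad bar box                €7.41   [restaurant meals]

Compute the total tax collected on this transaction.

€24.27

Stainless water bottle €32.74: all other goods → 6.5% → €2.13
Deli sandwich €8.83: restaurant meals → 6% → €0.53
E-reader €162.03: electronic goods → 3.5% → €5.67
27" monitor €442.82: electronic goods → 3.5% → €15.50
Salad bar box €7.41: restaurant meals → 6% → €0.44
Total tax = €2.13 + €0.53 + €5.67 + €15.50 + €0.44 = €24.27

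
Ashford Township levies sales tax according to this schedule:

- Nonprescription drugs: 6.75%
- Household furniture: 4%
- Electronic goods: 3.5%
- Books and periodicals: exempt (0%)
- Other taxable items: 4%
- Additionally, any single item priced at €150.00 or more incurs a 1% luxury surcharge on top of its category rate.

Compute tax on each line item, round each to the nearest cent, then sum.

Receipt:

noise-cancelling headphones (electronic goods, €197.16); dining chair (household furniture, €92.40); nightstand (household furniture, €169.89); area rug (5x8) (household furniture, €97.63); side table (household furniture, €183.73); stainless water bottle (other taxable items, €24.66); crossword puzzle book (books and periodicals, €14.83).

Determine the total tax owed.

Noise-cancelling headphones €197.16: electronic goods → 3.5% + 1% surcharge = 4.5% → €8.87
Dining chair €92.40: household furniture → 4% → €3.70
Nightstand €169.89: household furniture → 4% + 1% surcharge = 5% → €8.49
Area rug (5x8) €97.63: household furniture → 4% → €3.91
Side table €183.73: household furniture → 4% + 1% surcharge = 5% → €9.19
Stainless water bottle €24.66: other taxable items → 4% → €0.99
Crossword puzzle book €14.83: books and periodicals → 0% → €0.00
Total tax = €8.87 + €3.70 + €8.49 + €3.91 + €9.19 + €0.99 = €35.15

€35.15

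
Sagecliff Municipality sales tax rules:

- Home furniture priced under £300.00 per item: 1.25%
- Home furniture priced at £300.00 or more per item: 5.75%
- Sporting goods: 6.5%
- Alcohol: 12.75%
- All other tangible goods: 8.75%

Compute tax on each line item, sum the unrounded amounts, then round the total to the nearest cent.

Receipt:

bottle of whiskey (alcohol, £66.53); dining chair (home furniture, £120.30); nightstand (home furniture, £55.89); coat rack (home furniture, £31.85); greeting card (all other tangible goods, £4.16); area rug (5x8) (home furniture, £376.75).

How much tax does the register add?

£33.11

Bottle of whiskey £66.53: alcohol → 12.75% → £8.482575
Dining chair £120.30: home furniture, under £300.00 → 1.25% → £1.50375
Nightstand £55.89: home furniture, under £300.00 → 1.25% → £0.698625
Coat rack £31.85: home furniture, under £300.00 → 1.25% → £0.398125
Greeting card £4.16: all other tangible goods → 8.75% → £0.364
Area rug (5x8) £376.75: home furniture, £300.00 or more → 5.75% → £21.663125
Unrounded tax sum = £33.1102 → £33.11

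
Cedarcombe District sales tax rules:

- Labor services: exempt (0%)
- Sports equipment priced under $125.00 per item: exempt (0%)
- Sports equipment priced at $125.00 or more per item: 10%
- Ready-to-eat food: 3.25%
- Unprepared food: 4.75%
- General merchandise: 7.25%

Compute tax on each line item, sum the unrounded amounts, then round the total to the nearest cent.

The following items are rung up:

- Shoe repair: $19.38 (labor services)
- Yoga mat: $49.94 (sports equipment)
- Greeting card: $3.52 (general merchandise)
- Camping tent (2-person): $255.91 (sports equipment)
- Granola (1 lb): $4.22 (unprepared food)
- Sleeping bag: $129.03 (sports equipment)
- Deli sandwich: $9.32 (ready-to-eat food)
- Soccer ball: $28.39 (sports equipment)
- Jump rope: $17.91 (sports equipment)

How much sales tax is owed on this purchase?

$39.25

Shoe repair $19.38: labor services → 0% → $0.00
Yoga mat $49.94: sports equipment, under $125.00 → 0% → $0.00
Greeting card $3.52: general merchandise → 7.25% → $0.2552
Camping tent (2-person) $255.91: sports equipment, $125.00 or more → 10% → $25.591
Granola (1 lb) $4.22: unprepared food → 4.75% → $0.20045
Sleeping bag $129.03: sports equipment, $125.00 or more → 10% → $12.903
Deli sandwich $9.32: ready-to-eat food → 3.25% → $0.3029
Soccer ball $28.39: sports equipment, under $125.00 → 0% → $0.00
Jump rope $17.91: sports equipment, under $125.00 → 0% → $0.00
Unrounded tax sum = $39.25255 → $39.25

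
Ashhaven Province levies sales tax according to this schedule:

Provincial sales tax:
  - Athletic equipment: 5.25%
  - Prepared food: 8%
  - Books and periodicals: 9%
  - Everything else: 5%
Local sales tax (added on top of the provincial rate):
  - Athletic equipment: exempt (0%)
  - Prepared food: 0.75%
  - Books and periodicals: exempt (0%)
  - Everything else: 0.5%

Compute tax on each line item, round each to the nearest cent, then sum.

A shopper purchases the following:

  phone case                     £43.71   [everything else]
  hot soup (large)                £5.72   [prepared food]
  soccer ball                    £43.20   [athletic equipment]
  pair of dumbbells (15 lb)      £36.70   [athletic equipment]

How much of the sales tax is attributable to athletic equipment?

£4.20

Soccer ball £43.20: athletic equipment → 5.25% + 0% local = 5.25% → £2.27
Pair of dumbbells (15 lb) £36.70: athletic equipment → 5.25% + 0% local = 5.25% → £1.93
Tax on athletic equipment = £2.27 + £1.93 = £4.20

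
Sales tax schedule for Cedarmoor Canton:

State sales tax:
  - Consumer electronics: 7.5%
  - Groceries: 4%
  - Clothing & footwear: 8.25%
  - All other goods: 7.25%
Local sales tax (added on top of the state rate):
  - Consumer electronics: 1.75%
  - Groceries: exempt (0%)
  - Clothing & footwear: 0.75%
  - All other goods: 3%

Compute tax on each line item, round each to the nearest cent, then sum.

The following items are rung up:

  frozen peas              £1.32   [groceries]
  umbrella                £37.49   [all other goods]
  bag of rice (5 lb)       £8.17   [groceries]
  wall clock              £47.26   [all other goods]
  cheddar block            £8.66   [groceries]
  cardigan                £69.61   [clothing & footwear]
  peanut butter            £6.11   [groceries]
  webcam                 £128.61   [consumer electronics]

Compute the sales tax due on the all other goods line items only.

Umbrella £37.49: all other goods → 7.25% + 3% local = 10.25% → £3.84
Wall clock £47.26: all other goods → 7.25% + 3% local = 10.25% → £4.84
Tax on all other goods = £3.84 + £4.84 = £8.68

£8.68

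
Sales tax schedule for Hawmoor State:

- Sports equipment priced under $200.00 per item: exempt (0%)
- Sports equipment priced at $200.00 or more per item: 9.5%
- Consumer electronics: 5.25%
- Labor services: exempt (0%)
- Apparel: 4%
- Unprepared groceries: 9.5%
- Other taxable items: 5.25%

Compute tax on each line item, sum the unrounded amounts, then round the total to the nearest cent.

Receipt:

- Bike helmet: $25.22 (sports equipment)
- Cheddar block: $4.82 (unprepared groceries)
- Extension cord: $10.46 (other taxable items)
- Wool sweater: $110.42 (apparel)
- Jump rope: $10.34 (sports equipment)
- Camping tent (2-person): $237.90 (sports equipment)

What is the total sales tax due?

Bike helmet $25.22: sports equipment, under $200.00 → 0% → $0.00
Cheddar block $4.82: unprepared groceries → 9.5% → $0.4579
Extension cord $10.46: other taxable items → 5.25% → $0.54915
Wool sweater $110.42: apparel → 4% → $4.4168
Jump rope $10.34: sports equipment, under $200.00 → 0% → $0.00
Camping tent (2-person) $237.90: sports equipment, $200.00 or more → 9.5% → $22.6005
Unrounded tax sum = $28.02435 → $28.02

$28.02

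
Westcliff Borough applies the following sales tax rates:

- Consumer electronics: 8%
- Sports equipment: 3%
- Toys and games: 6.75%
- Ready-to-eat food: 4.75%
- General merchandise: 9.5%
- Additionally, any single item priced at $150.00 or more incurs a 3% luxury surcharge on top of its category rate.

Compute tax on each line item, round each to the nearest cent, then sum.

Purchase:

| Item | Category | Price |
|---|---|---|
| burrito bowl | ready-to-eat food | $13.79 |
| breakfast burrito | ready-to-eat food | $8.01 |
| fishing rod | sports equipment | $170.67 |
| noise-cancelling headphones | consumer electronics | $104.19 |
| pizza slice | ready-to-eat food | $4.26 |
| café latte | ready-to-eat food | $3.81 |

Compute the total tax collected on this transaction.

$20.00

Burrito bowl $13.79: ready-to-eat food → 4.75% → $0.66
Breakfast burrito $8.01: ready-to-eat food → 4.75% → $0.38
Fishing rod $170.67: sports equipment → 3% + 3% surcharge = 6% → $10.24
Noise-cancelling headphones $104.19: consumer electronics → 8% → $8.34
Pizza slice $4.26: ready-to-eat food → 4.75% → $0.20
Café latte $3.81: ready-to-eat food → 4.75% → $0.18
Total tax = $0.66 + $0.38 + $10.24 + $8.34 + $0.20 + $0.18 = $20.00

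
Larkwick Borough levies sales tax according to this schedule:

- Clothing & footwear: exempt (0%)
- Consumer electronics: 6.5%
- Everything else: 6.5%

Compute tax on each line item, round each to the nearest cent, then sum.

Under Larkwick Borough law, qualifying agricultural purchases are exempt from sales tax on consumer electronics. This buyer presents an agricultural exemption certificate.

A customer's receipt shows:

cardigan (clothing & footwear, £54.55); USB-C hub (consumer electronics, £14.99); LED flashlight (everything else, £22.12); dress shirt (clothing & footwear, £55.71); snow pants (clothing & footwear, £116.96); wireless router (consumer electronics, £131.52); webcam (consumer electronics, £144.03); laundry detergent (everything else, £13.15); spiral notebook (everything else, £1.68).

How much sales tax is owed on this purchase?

Cardigan £54.55: clothing & footwear → 0% → £0.00
USB-C hub £14.99: consumer electronics, buyer-exempt → 0% → £0.00
LED flashlight £22.12: everything else → 6.5% → £1.44
Dress shirt £55.71: clothing & footwear → 0% → £0.00
Snow pants £116.96: clothing & footwear → 0% → £0.00
Wireless router £131.52: consumer electronics, buyer-exempt → 0% → £0.00
Webcam £144.03: consumer electronics, buyer-exempt → 0% → £0.00
Laundry detergent £13.15: everything else → 6.5% → £0.85
Spiral notebook £1.68: everything else → 6.5% → £0.11
Total tax = £1.44 + £0.85 + £0.11 = £2.40

£2.40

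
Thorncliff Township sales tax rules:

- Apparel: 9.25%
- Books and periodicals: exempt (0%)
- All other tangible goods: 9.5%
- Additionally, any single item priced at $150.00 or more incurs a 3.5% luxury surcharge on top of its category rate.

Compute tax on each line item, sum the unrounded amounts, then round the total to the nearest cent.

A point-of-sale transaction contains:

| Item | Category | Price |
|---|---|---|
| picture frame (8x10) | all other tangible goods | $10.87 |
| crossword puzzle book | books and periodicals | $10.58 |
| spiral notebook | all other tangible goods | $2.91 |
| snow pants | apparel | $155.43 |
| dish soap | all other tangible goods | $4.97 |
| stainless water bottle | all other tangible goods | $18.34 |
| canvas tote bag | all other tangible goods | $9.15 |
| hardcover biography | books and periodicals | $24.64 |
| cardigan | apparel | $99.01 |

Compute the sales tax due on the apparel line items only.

Snow pants $155.43: apparel → 9.25% + 3.5% surcharge = 12.75% → $19.817325
Cardigan $99.01: apparel → 9.25% → $9.158425
Tax on apparel: unrounded sum = $28.97575 → $28.98

$28.98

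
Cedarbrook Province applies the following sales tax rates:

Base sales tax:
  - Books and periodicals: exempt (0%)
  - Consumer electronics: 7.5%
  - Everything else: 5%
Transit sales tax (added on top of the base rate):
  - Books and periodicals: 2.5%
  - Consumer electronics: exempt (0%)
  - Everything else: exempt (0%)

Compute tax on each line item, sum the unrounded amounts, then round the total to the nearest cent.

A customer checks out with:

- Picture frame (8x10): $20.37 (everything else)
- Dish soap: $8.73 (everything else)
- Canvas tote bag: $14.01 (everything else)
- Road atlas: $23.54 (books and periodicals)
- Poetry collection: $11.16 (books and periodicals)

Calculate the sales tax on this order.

$3.02

Picture frame (8x10) $20.37: everything else → 5% + 0% transit = 5% → $1.0185
Dish soap $8.73: everything else → 5% + 0% transit = 5% → $0.4365
Canvas tote bag $14.01: everything else → 5% + 0% transit = 5% → $0.7005
Road atlas $23.54: books and periodicals → 0% + 2.5% transit = 2.5% → $0.5885
Poetry collection $11.16: books and periodicals → 0% + 2.5% transit = 2.5% → $0.279
Unrounded tax sum = $3.023 → $3.02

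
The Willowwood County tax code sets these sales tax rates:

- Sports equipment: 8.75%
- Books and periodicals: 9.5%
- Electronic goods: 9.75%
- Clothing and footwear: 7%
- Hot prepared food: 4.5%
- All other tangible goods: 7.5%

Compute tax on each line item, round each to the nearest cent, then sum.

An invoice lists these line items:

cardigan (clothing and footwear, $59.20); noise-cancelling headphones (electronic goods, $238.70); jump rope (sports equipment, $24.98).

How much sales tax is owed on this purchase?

$29.60

Cardigan $59.20: clothing and footwear → 7% → $4.14
Noise-cancelling headphones $238.70: electronic goods → 9.75% → $23.27
Jump rope $24.98: sports equipment → 8.75% → $2.19
Total tax = $4.14 + $23.27 + $2.19 = $29.60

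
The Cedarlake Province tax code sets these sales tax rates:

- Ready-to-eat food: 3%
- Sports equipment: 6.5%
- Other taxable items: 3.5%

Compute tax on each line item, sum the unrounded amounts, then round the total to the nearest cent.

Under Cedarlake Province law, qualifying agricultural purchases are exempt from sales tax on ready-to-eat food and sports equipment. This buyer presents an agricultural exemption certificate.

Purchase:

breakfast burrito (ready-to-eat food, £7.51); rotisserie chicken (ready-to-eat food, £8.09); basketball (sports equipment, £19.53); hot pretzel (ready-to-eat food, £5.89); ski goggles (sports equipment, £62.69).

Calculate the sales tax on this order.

Breakfast burrito £7.51: ready-to-eat food, buyer-exempt → 0% → £0.00
Rotisserie chicken £8.09: ready-to-eat food, buyer-exempt → 0% → £0.00
Basketball £19.53: sports equipment, buyer-exempt → 0% → £0.00
Hot pretzel £5.89: ready-to-eat food, buyer-exempt → 0% → £0.00
Ski goggles £62.69: sports equipment, buyer-exempt → 0% → £0.00
Unrounded tax sum = £0.00 → £0.00

£0.00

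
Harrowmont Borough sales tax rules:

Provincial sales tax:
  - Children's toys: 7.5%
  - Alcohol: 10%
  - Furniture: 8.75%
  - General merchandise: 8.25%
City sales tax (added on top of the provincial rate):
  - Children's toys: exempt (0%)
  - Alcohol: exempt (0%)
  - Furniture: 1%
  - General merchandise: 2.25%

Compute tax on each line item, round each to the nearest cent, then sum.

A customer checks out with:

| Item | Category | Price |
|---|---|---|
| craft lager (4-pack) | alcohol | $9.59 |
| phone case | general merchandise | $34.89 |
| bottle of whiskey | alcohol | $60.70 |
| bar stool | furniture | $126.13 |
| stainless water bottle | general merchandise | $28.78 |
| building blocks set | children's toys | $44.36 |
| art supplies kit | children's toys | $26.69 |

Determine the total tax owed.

Craft lager (4-pack) $9.59: alcohol → 10% + 0% city = 10% → $0.96
Phone case $34.89: general merchandise → 8.25% + 2.25% city = 10.5% → $3.66
Bottle of whiskey $60.70: alcohol → 10% + 0% city = 10% → $6.07
Bar stool $126.13: furniture → 8.75% + 1% city = 9.75% → $12.30
Stainless water bottle $28.78: general merchandise → 8.25% + 2.25% city = 10.5% → $3.02
Building blocks set $44.36: children's toys → 7.5% + 0% city = 7.5% → $3.33
Art supplies kit $26.69: children's toys → 7.5% + 0% city = 7.5% → $2.00
Total tax = $0.96 + $3.66 + $6.07 + $12.30 + $3.02 + $3.33 + $2.00 = $31.34

$31.34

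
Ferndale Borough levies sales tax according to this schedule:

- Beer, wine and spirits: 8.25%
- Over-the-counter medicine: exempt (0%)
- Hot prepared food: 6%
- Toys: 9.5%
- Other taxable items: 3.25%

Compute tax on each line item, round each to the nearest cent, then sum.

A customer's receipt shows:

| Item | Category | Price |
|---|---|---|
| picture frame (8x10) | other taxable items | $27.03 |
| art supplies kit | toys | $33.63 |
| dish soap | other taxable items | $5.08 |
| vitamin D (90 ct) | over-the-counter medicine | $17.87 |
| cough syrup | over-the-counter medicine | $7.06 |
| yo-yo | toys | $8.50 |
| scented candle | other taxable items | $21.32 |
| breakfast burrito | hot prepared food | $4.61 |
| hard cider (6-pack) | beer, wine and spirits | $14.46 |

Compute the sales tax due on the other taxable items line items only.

Picture frame (8x10) $27.03: other taxable items → 3.25% → $0.88
Dish soap $5.08: other taxable items → 3.25% → $0.17
Scented candle $21.32: other taxable items → 3.25% → $0.69
Tax on other taxable items = $0.88 + $0.17 + $0.69 = $1.74

$1.74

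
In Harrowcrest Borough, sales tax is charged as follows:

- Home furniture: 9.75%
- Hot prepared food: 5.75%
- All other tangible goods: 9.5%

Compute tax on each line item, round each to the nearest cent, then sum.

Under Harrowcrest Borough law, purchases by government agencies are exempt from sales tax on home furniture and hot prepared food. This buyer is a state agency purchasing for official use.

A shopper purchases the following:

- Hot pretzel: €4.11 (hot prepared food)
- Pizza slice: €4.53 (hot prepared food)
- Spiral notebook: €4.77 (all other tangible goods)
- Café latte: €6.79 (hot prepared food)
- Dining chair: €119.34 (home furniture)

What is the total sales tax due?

Hot pretzel €4.11: hot prepared food, buyer-exempt → 0% → €0.00
Pizza slice €4.53: hot prepared food, buyer-exempt → 0% → €0.00
Spiral notebook €4.77: all other tangible goods → 9.5% → €0.45
Café latte €6.79: hot prepared food, buyer-exempt → 0% → €0.00
Dining chair €119.34: home furniture, buyer-exempt → 0% → €0.00
Total tax = €0.45

€0.45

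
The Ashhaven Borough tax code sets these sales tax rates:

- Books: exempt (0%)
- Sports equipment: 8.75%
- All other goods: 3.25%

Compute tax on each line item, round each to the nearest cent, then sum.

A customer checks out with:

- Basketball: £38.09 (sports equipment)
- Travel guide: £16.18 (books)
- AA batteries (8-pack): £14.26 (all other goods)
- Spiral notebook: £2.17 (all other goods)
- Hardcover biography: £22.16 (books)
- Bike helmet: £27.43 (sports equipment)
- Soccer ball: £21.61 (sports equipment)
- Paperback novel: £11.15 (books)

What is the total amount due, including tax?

£161.20

Basketball £38.09: sports equipment → 8.75% → £3.33
Travel guide £16.18: books → 0% → £0.00
AA batteries (8-pack) £14.26: all other goods → 3.25% → £0.46
Spiral notebook £2.17: all other goods → 3.25% → £0.07
Hardcover biography £22.16: books → 0% → £0.00
Bike helmet £27.43: sports equipment → 8.75% → £2.40
Soccer ball £21.61: sports equipment → 8.75% → £1.89
Paperback novel £11.15: books → 0% → £0.00
Subtotal = £153.05; tax = £8.15; total due = £161.20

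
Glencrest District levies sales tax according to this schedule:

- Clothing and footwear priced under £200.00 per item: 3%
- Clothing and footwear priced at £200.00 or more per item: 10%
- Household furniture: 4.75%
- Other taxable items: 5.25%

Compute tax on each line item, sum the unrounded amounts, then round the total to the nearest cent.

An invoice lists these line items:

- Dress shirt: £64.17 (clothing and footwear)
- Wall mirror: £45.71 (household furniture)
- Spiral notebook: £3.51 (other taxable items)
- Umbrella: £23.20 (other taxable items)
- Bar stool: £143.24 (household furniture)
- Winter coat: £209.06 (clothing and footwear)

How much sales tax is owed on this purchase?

Dress shirt £64.17: clothing and footwear, under £200.00 → 3% → £1.9251
Wall mirror £45.71: household furniture → 4.75% → £2.171225
Spiral notebook £3.51: other taxable items → 5.25% → £0.184275
Umbrella £23.20: other taxable items → 5.25% → £1.218
Bar stool £143.24: household furniture → 4.75% → £6.8039
Winter coat £209.06: clothing and footwear, £200.00 or more → 10% → £20.906
Unrounded tax sum = £33.2085 → £33.21

£33.21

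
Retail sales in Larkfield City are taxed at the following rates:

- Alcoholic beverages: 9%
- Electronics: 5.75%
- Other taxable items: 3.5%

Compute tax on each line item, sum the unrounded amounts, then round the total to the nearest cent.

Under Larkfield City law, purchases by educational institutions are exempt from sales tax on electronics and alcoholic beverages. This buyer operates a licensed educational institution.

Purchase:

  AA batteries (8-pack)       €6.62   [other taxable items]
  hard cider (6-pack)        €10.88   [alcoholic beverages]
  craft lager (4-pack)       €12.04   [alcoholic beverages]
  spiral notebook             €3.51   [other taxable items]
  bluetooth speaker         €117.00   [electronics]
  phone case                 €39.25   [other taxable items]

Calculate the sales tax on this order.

€1.73

AA batteries (8-pack) €6.62: other taxable items → 3.5% → €0.2317
Hard cider (6-pack) €10.88: alcoholic beverages, buyer-exempt → 0% → €0.00
Craft lager (4-pack) €12.04: alcoholic beverages, buyer-exempt → 0% → €0.00
Spiral notebook €3.51: other taxable items → 3.5% → €0.12285
Bluetooth speaker €117.00: electronics, buyer-exempt → 0% → €0.00
Phone case €39.25: other taxable items → 3.5% → €1.37375
Unrounded tax sum = €1.7283 → €1.73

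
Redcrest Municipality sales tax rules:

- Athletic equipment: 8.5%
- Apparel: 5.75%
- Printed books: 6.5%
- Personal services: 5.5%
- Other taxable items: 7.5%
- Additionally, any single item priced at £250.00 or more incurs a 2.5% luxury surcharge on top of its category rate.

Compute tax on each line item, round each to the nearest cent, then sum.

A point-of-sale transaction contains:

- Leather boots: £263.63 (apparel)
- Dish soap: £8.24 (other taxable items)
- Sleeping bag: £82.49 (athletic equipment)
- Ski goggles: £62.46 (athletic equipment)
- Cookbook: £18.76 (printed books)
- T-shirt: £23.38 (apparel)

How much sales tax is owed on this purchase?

Leather boots £263.63: apparel → 5.75% + 2.5% surcharge = 8.25% → £21.75
Dish soap £8.24: other taxable items → 7.5% → £0.62
Sleeping bag £82.49: athletic equipment → 8.5% → £7.01
Ski goggles £62.46: athletic equipment → 8.5% → £5.31
Cookbook £18.76: printed books → 6.5% → £1.22
T-shirt £23.38: apparel → 5.75% → £1.34
Total tax = £21.75 + £0.62 + £7.01 + £5.31 + £1.22 + £1.34 = £37.25

£37.25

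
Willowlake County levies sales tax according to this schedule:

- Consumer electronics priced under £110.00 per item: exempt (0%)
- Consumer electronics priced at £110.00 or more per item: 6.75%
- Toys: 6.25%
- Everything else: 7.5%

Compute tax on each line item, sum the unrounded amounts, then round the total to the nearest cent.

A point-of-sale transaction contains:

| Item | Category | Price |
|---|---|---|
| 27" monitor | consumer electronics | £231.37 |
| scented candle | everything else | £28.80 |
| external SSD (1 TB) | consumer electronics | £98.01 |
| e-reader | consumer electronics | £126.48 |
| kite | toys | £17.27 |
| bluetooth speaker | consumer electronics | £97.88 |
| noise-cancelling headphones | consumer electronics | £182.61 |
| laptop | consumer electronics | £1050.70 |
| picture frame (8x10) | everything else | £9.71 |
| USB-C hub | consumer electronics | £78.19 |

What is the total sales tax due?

27" monitor £231.37: consumer electronics, £110.00 or more → 6.75% → £15.617475
Scented candle £28.80: everything else → 7.5% → £2.16
External SSD (1 TB) £98.01: consumer electronics, under £110.00 → 0% → £0.00
E-reader £126.48: consumer electronics, £110.00 or more → 6.75% → £8.5374
Kite £17.27: toys → 6.25% → £1.079375
Bluetooth speaker £97.88: consumer electronics, under £110.00 → 0% → £0.00
Noise-cancelling headphones £182.61: consumer electronics, £110.00 or more → 6.75% → £12.326175
Laptop £1050.70: consumer electronics, £110.00 or more → 6.75% → £70.92225
Picture frame (8x10) £9.71: everything else → 7.5% → £0.72825
USB-C hub £78.19: consumer electronics, under £110.00 → 0% → £0.00
Unrounded tax sum = £111.370925 → £111.37

£111.37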